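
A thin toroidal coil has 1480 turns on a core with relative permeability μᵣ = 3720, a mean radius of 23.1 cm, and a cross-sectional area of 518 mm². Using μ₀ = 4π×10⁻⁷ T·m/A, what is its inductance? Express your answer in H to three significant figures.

For a thin toroid, L = μ₀μᵣN²A/(2πR).
L = (4π×10⁻⁷)(3720)(1480)²(5.180×10^-4) / (2π×0.231 m) = 3.654 H.

L ≈ 3.65 H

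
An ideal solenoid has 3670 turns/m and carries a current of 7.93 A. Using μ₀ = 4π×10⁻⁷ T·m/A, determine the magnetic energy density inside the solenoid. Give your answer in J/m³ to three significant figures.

B = μ₀nI = (4π×10⁻⁷)(3.670×10^3)(7.93) = 3.657×10^-2 T.
u = B²/(2μ₀) = (3.657×10^-2)²/(2×4π×10⁻⁷) = 532.2 J/m³.

u ≈ 532 J/m³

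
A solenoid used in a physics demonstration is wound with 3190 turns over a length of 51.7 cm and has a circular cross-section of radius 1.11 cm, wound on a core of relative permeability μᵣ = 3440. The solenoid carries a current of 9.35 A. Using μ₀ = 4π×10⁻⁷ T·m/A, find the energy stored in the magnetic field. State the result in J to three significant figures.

U ≈ 1440 J

A = πr² = π(1.110×10^-2 m)² = 3.871×10^-4 m².
L = μ₀μᵣN²A/ℓ = (4π×10⁻⁷)(3440)(3190)²(3.871×10^-4)/(0.517) = 32.93 H.
U = ½LI² = ½(32.93)(9.35)² = 1.440×10^3 J.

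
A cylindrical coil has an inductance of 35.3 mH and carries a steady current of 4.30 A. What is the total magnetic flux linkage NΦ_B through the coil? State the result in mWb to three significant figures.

From L = NΦ_B/I, the flux linkage is NΦ_B = LI.
NΦ_B = (3.530×10^-2 H)(4.30 A) = 0.1518 Wb.

NΦ_B ≈ 152 mWb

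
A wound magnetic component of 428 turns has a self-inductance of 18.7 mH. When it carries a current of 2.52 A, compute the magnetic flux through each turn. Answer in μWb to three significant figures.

Φ_B ≈ 110 μWb

From L = NΦ_B/I, the flux per turn is Φ_B = LI/N.
Φ_B = (1.870×10^-2 H)(2.52 A)/428 = 1.101×10^-4 Wb.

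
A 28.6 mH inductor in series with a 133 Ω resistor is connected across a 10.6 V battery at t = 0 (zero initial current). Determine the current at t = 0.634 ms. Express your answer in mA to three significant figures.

τ = L/R = 2.860×10^-2/133 = 2.150×10^-4 s; final current I_∞ = ε/R = 10.6/133 = 7.970×10^-2 A.
I(t) = I_∞(1 − e^(−t/τ)) with t/τ = 2.948.
I = (7.970×10^-2)(1 − e^(−2.948)) = 7.552×10^-2 A.

I ≈ 75.5 mA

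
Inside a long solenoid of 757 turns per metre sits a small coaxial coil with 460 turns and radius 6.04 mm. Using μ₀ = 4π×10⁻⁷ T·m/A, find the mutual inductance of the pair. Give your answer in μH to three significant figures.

The outer solenoid produces a uniform field B₁ = μ₀n₁I₁ across the inner coil,
so the flux linkage is N₂Φ = N₂B₁A₂ = μ₀n₁N₂A₂·I₁, giving M = μ₀n₁N₂A₂.
A₂ = πr² = π(6.040×10^-3 m)² = 1.146×10^-4 m².
M = (4π×10⁻⁷)(757)(460)(1.146×10^-4) = 5.015×10^-5 H.

M ≈ 50.2 μH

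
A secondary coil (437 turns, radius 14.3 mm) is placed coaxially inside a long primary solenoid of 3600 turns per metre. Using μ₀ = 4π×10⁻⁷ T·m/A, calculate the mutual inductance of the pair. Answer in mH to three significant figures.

The outer solenoid produces a uniform field B₁ = μ₀n₁I₁ across the inner coil,
so the flux linkage is N₂Φ = N₂B₁A₂ = μ₀n₁N₂A₂·I₁, giving M = μ₀n₁N₂A₂.
A₂ = πr² = π(1.430×10^-2 m)² = 6.424×10^-4 m².
M = (4π×10⁻⁷)(3600)(437)(6.424×10^-4) = 1.270×10^-3 H.

M ≈ 1.27 mH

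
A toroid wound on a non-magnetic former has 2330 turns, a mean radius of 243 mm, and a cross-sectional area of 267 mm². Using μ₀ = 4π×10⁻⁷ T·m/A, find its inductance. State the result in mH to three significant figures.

For a thin toroid, L = μ₀N²A/(2πR).
L = (4π×10⁻⁷)(2330)²(2.670×10^-4) / (2π×0.243 m) = 1.193×10^-3 H.

L ≈ 1.19 mH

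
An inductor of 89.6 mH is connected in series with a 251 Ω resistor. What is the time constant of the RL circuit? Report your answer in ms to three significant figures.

τ = L/R = (8.960×10^-2 H)/(251 Ω) = 3.570×10^-4 s.

τ ≈ 0.357 ms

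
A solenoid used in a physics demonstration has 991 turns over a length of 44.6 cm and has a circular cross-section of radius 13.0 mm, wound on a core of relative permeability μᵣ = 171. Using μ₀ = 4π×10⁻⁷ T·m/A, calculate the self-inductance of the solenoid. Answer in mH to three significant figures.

A = πr² = π(1.300×10^-2 m)² = 5.309×10^-4 m².
For a long solenoid, L = μ₀μᵣN²A/ℓ.
L = (4π×10⁻⁷)(171)(991)²(5.309×10^-4)/(0.446 m) = 0.2512 H.

L ≈ 251 mH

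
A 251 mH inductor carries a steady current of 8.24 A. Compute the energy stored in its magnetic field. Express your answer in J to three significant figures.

Stored magnetic energy: U = ½LI².
U = ½(0.251 H)(8.24 A)² = 8.521 J.

U ≈ 8.52 J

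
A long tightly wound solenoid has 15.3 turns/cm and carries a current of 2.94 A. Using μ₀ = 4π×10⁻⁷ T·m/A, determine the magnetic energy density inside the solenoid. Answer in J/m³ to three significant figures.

u ≈ 12.7 J/m³

B = μ₀nI = (4π×10⁻⁷)(1.530×10^3)(2.94) = 5.653×10^-3 T.
u = B²/(2μ₀) = (5.653×10^-3)²/(2×4π×10⁻⁷) = 12.71 J/m³.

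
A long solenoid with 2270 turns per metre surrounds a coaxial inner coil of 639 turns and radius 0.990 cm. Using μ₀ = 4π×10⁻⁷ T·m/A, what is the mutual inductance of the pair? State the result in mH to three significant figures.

M ≈ 0.561 mH

The outer solenoid produces a uniform field B₁ = μ₀n₁I₁ across the inner coil,
so the flux linkage is N₂Φ = N₂B₁A₂ = μ₀n₁N₂A₂·I₁, giving M = μ₀n₁N₂A₂.
A₂ = πr² = π(9.900×10^-3 m)² = 3.079×10^-4 m².
M = (4π×10⁻⁷)(2270)(639)(3.079×10^-4) = 5.613×10^-4 H.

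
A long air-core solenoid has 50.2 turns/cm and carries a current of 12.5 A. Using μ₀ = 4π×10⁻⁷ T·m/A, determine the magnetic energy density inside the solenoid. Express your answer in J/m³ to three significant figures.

B = μ₀nI = (4π×10⁻⁷)(5.020×10^3)(12.5) = 7.885×10^-2 T.
u = B²/(2μ₀) = (7.885×10^-2)²/(2×4π×10⁻⁷) = 2.474×10^3 J/m³.

u ≈ 2470 J/m³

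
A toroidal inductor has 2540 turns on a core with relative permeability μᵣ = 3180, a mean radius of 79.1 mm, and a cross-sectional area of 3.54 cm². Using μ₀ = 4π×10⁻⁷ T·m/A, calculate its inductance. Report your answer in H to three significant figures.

For a thin toroid, L = μ₀μᵣN²A/(2πR).
L = (4π×10⁻⁷)(3180)(2540)²(3.540×10^-4) / (2π×7.910×10^-2 m) = 18.36 H.

L ≈ 18.4 H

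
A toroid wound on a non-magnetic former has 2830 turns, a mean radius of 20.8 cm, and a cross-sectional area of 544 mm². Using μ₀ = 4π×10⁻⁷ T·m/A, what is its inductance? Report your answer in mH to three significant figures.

L ≈ 4.19 mH

For a thin toroid, L = μ₀N²A/(2πR).
L = (4π×10⁻⁷)(2830)²(5.440×10^-4) / (2π×0.208 m) = 4.189×10^-3 H.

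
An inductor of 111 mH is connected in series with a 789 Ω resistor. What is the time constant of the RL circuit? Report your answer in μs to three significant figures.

τ = L/R = (0.111 H)/(789 Ω) = 1.407×10^-4 s.

τ ≈ 141 μs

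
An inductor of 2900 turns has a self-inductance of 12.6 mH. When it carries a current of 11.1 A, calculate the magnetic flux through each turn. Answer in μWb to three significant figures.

From L = NΦ_B/I, the flux per turn is Φ_B = LI/N.
Φ_B = (1.260×10^-2 H)(11.1 A)/2900 = 4.823×10^-5 Wb.

Φ_B ≈ 48.2 μWb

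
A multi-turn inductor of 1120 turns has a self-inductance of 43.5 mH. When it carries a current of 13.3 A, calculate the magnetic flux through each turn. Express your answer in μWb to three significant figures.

Φ_B ≈ 517 μWb

From L = NΦ_B/I, the flux per turn is Φ_B = LI/N.
Φ_B = (4.350×10^-2 H)(13.3 A)/1120 = 5.166×10^-4 Wb.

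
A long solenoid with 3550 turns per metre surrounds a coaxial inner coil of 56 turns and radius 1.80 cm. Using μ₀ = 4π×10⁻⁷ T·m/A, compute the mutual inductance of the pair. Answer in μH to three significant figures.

M ≈ 254 μH

The outer solenoid produces a uniform field B₁ = μ₀n₁I₁ across the inner coil,
so the flux linkage is N₂Φ = N₂B₁A₂ = μ₀n₁N₂A₂·I₁, giving M = μ₀n₁N₂A₂.
A₂ = πr² = π(1.800×10^-2 m)² = 1.018×10^-3 m².
M = (4π×10⁻⁷)(3550)(56)(1.018×10^-3) = 2.543×10^-4 H.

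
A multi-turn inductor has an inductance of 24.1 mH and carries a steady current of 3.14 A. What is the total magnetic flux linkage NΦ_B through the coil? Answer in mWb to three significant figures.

NΦ_B ≈ 75.7 mWb

From L = NΦ_B/I, the flux linkage is NΦ_B = LI.
NΦ_B = (2.410×10^-2 H)(3.14 A) = 7.567×10^-2 Wb.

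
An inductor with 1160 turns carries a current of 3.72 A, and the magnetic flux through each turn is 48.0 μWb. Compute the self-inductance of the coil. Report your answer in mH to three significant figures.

Self-inductance is defined by L = NΦ_B/I (flux linkage over current).
L = (1160)(4.800×10^-5 Wb)/(3.72 A) = 1.497×10^-2 H.

L ≈ 15.0 mH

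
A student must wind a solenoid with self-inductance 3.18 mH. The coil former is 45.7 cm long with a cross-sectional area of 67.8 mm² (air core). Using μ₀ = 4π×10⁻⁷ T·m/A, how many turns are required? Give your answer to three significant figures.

A = 67.8 mm² = 6.780×10^-5 m².
From L = μ₀N²A/ℓ, N = √(Lℓ / (μ₀A)).
N = √[(3.180×10^-3)(0.457) / ((4π×10⁻⁷)×6.780×10^-5)] = √(1.706×10^7) ≈ 4130.0.

N ≈ 4130 turns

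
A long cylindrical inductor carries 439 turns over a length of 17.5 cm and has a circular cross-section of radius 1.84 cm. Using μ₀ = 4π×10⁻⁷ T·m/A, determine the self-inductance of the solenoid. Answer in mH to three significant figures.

L ≈ 1.47 mH

A = πr² = π(1.840×10^-2 m)² = 1.064×10^-3 m².
For a long solenoid, L = μ₀N²A/ℓ.
L = (4π×10⁻⁷)(439)²(1.064×10^-3)/(0.175 m) = 1.472×10^-3 H.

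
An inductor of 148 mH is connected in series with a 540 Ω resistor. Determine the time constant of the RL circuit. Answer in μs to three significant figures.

τ ≈ 274 μs

τ = L/R = (0.148 H)/(540 Ω) = 2.741×10^-4 s.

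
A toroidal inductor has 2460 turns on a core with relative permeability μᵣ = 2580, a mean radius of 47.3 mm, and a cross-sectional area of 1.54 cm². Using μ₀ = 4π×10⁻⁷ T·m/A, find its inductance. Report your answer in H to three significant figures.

L ≈ 10.2 H

For a thin toroid, L = μ₀μᵣN²A/(2πR).
L = (4π×10⁻⁷)(2580)(2460)²(1.540×10^-4) / (2π×4.730×10^-2 m) = 10.17 H.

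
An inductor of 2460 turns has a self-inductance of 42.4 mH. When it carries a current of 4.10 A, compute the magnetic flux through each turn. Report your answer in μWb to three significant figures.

Φ_B ≈ 70.7 μWb

From L = NΦ_B/I, the flux per turn is Φ_B = LI/N.
Φ_B = (4.240×10^-2 H)(4.10 A)/2460 = 7.067×10^-5 Wb.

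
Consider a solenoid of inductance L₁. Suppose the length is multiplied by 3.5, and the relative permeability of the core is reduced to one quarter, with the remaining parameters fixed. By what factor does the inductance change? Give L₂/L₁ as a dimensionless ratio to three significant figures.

For a solenoid, L ∝ μᵣN²A/ℓ.
L₂/L₁ = (3.5)^-1 × (0.25) = 0.0714.

L₂/L₁ = 0.0714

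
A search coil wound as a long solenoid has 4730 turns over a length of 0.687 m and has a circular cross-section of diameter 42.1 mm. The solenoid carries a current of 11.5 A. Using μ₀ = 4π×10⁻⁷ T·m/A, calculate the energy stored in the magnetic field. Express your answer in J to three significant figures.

U ≈ 3.77 J

A = π(d/2)² = π(2.105×10^-2 m)² = 1.392×10^-3 m².
L = μ₀N²A/ℓ = (4π×10⁻⁷)(4730)²(1.392×10^-3)/(0.687) = 5.697×10^-2 H.
U = ½LI² = ½(5.697×10^-2)(11.5)² = 3.767 J.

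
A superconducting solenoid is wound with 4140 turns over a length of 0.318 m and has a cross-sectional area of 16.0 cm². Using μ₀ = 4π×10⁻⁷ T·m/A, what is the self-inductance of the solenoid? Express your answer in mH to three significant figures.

L ≈ 108 mH

A = 16.0 cm² = 1.600×10^-3 m².
For a long solenoid, L = μ₀N²A/ℓ.
L = (4π×10⁻⁷)(4140)²(1.600×10^-3)/(0.318 m) = 0.1084 H.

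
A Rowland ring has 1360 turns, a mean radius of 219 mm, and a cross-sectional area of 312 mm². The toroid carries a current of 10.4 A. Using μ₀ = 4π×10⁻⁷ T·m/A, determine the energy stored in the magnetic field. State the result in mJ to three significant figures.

U ≈ 28.5 mJ

L = μ₀N²A/(2πR) = (4π×10⁻⁷)(1360)²(3.120×10^-4)/(2π×0.219) = 5.270×10^-4 H.
U = ½LI² = ½(5.270×10^-4)(10.4)² = 2.850×10^-2 J.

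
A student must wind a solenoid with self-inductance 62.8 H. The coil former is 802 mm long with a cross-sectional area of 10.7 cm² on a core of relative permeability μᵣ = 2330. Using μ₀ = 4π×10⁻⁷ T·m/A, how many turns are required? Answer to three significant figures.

A = 10.7 cm² = 1.070×10^-3 m².
From L = μ₀μᵣN²A/ℓ, N = √(Lℓ / (μ₀μᵣA)).
N = √[(62.8)(0.802) / ((4π×10⁻⁷)(2330)×1.070×10^-3)] = √(1.608×10^7) ≈ 4009.5.

N ≈ 4010 turns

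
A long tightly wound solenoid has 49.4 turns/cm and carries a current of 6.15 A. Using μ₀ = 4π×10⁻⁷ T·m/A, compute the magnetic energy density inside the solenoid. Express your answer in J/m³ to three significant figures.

u ≈ 580 J/m³

B = μ₀nI = (4π×10⁻⁷)(4.940×10^3)(6.15) = 3.818×10^-2 T.
u = B²/(2μ₀) = (3.818×10^-2)²/(2×4π×10⁻⁷) = 579.9 J/m³.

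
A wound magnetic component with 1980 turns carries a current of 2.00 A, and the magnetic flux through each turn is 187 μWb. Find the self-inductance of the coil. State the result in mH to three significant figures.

Self-inductance is defined by L = NΦ_B/I (flux linkage over current).
L = (1980)(1.870×10^-4 Wb)/(2.00 A) = 0.1851 H.

L ≈ 185 mH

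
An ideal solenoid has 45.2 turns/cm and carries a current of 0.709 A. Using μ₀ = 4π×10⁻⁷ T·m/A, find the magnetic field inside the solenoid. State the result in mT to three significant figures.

Inside a long solenoid, B = μ₀nI.
B = (4π×10⁻⁷)(4.520×10^3 m⁻¹)(0.709 A) = 4.027×10^-3 T.

B ≈ 4.03 mT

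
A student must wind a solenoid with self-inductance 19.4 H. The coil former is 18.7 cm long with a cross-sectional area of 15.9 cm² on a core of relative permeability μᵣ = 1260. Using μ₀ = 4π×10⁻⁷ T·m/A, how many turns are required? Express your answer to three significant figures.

A = 15.9 cm² = 1.590×10^-3 m².
From L = μ₀μᵣN²A/ℓ, N = √(Lℓ / (μ₀μᵣA)).
N = √[(19.4)(0.187) / ((4π×10⁻⁷)(1260)×1.590×10^-3)] = √(1.441×10^6) ≈ 1200.4.

N ≈ 1200 turns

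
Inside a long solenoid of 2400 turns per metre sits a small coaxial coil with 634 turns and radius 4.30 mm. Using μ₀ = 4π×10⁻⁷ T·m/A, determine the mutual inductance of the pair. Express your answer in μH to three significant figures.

M ≈ 111 μH

The outer solenoid produces a uniform field B₁ = μ₀n₁I₁ across the inner coil,
so the flux linkage is N₂Φ = N₂B₁A₂ = μ₀n₁N₂A₂·I₁, giving M = μ₀n₁N₂A₂.
A₂ = πr² = π(4.300×10^-3 m)² = 5.809×10^-5 m².
M = (4π×10⁻⁷)(2400)(634)(5.809×10^-5) = 1.111×10^-4 H.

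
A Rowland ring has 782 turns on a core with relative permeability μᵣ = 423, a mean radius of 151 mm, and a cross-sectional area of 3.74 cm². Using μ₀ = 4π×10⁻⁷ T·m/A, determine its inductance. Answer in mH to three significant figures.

L ≈ 128 mH

For a thin toroid, L = μ₀μᵣN²A/(2πR).
L = (4π×10⁻⁷)(423)(782)²(3.740×10^-4) / (2π×0.151 m) = 0.1281 H.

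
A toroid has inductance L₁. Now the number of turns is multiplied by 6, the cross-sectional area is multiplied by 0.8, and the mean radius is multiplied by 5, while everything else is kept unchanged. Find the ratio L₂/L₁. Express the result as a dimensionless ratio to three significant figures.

For a toroid, L ∝ μᵣN²A/R.
L₂/L₁ = (6)^2 × (0.8) × (5)^-1 = 5.76.

L₂/L₁ = 5.76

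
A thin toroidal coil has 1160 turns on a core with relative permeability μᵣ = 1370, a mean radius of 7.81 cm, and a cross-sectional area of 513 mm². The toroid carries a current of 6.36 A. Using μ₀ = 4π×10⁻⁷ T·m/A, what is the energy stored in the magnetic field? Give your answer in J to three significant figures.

L = μ₀μᵣN²A/(2πR) = (4π×10⁻⁷)(1370)(1160)²(5.130×10^-4)/(2π×7.810×10^-2) = 2.422 H.
U = ½LI² = ½(2.422)(6.36)² = 48.98 J.

U ≈ 49.0 J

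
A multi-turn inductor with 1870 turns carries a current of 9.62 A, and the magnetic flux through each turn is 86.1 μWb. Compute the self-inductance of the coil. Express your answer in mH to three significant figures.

L ≈ 16.7 mH

Self-inductance is defined by L = NΦ_B/I (flux linkage over current).
L = (1870)(8.610×10^-5 Wb)/(9.62 A) = 1.674×10^-2 H.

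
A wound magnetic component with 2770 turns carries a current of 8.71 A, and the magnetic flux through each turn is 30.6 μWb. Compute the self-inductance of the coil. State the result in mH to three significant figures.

Self-inductance is defined by L = NΦ_B/I (flux linkage over current).
L = (2770)(3.060×10^-5 Wb)/(8.71 A) = 9.732×10^-3 H.

L ≈ 9.73 mH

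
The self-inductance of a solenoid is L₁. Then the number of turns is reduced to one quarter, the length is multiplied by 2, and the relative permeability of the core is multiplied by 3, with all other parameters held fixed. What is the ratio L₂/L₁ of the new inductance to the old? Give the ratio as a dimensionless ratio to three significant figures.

For a solenoid, L ∝ μᵣN²A/ℓ.
L₂/L₁ = (0.25)^2 × (2)^-1 × (3) = 0.0938.

L₂/L₁ = 0.0938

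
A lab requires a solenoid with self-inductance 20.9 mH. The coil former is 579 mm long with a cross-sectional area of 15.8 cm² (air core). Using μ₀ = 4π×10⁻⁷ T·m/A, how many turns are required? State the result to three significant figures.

N ≈ 2470 turns

A = 15.8 cm² = 1.580×10^-3 m².
From L = μ₀N²A/ℓ, N = √(Lℓ / (μ₀A)).
N = √[(2.090×10^-2)(0.579) / ((4π×10⁻⁷)×1.580×10^-3)] = √(6.0948×10^6) ≈ 2468.8.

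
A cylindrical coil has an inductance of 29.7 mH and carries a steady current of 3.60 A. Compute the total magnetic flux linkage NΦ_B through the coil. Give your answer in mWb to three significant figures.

From L = NΦ_B/I, the flux linkage is NΦ_B = LI.
NΦ_B = (2.970×10^-2 H)(3.60 A) = 0.1069 Wb.

NΦ_B ≈ 107 mWb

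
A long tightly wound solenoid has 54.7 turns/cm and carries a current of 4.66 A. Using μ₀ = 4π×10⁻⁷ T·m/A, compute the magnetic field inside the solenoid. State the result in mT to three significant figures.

B ≈ 32.0 mT

Inside a long solenoid, B = μ₀nI.
B = (4π×10⁻⁷)(5.470×10^3 m⁻¹)(4.66 A) = 3.203×10^-2 T.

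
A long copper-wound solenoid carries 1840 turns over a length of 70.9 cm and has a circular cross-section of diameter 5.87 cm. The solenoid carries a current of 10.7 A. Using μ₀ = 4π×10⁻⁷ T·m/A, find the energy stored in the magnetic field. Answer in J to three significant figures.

U ≈ 0.930 J

A = π(d/2)² = π(2.935×10^-2 m)² = 2.706×10^-3 m².
L = μ₀N²A/ℓ = (4π×10⁻⁷)(1840)²(2.706×10^-3)/(0.709) = 1.624×10^-2 H.
U = ½LI² = ½(1.624×10^-2)(10.7)² = 0.9296 J.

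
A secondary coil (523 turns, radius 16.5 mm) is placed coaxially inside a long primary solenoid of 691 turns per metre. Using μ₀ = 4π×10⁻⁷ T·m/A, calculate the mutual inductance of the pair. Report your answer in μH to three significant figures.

The outer solenoid produces a uniform field B₁ = μ₀n₁I₁ across the inner coil,
so the flux linkage is N₂Φ = N₂B₁A₂ = μ₀n₁N₂A₂·I₁, giving M = μ₀n₁N₂A₂.
A₂ = πr² = π(1.650×10^-2 m)² = 8.553×10^-4 m².
M = (4π×10⁻⁷)(691)(523)(8.553×10^-4) = 3.884×10^-4 H.

M ≈ 388 μH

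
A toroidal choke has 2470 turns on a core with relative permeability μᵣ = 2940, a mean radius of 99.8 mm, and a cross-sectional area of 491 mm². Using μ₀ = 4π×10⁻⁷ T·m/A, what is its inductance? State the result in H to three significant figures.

For a thin toroid, L = μ₀μᵣN²A/(2πR).
L = (4π×10⁻⁷)(2940)(2470)²(4.910×10^-4) / (2π×9.980×10^-2 m) = 17.649 H.

L ≈ 17.6 H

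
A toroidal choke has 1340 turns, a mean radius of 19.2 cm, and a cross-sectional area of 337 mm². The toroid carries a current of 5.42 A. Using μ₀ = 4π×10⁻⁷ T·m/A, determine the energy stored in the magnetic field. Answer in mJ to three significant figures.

U ≈ 9.26 mJ

L = μ₀N²A/(2πR) = (4π×10⁻⁷)(1340)²(3.370×10^-4)/(2π×0.192) = 6.303×10^-4 H.
U = ½LI² = ½(6.303×10^-4)(5.42)² = 9.258×10^-3 J.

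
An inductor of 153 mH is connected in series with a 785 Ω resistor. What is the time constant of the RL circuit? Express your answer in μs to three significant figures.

τ ≈ 195 μs

τ = L/R = (0.153 H)/(785 Ω) = 1.949×10^-4 s.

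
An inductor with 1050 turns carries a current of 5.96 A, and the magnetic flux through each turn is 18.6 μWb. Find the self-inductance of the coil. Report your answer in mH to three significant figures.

L ≈ 3.28 mH

Self-inductance is defined by L = NΦ_B/I (flux linkage over current).
L = (1050)(1.860×10^-5 Wb)/(5.96 A) = 3.277×10^-3 H.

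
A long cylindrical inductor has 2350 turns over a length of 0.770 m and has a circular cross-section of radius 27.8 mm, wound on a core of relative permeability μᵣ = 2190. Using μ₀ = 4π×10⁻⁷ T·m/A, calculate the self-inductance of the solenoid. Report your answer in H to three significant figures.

L ≈ 47.9 H

A = πr² = π(2.780×10^-2 m)² = 2.428×10^-3 m².
For a long solenoid, L = μ₀μᵣN²A/ℓ.
L = (4π×10⁻⁷)(2190)(2350)²(2.428×10^-3)/(0.77 m) = 47.92 H.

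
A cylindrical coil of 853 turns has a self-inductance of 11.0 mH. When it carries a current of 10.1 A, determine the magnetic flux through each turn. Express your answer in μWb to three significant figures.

From L = NΦ_B/I, the flux per turn is Φ_B = LI/N.
Φ_B = (1.100×10^-2 H)(10.1 A)/853 = 1.302×10^-4 Wb.

Φ_B ≈ 130 μWb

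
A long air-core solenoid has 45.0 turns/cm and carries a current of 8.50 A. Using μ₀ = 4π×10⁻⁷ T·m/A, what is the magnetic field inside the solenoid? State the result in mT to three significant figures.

Inside a long solenoid, B = μ₀nI.
B = (4π×10⁻⁷)(4.500×10^3 m⁻¹)(8.50 A) = 4.807×10^-2 T.

B ≈ 48.1 mT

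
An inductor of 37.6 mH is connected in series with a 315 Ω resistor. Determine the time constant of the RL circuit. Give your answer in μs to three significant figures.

τ ≈ 119 μs

τ = L/R = (3.760×10^-2 H)/(315 Ω) = 1.194×10^-4 s.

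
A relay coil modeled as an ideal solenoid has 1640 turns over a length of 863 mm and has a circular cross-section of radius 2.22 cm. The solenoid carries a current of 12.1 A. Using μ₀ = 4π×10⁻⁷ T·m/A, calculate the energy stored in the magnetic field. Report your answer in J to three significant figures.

A = πr² = π(2.220×10^-2 m)² = 1.548×10^-3 m².
L = μ₀N²A/ℓ = (4π×10⁻⁷)(1640)²(1.548×10^-3)/(0.863) = 6.064×10^-3 H.
U = ½LI² = ½(6.064×10^-3)(12.1)² = 0.4439 J.

U ≈ 0.444 J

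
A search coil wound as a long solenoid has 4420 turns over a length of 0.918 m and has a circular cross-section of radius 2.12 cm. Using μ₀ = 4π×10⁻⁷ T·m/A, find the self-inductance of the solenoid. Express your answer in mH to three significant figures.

L ≈ 37.8 mH

A = πr² = π(2.120×10^-2 m)² = 1.412×10^-3 m².
For a long solenoid, L = μ₀N²A/ℓ.
L = (4π×10⁻⁷)(4420)²(1.412×10^-3)/(0.918 m) = 3.776×10^-2 H.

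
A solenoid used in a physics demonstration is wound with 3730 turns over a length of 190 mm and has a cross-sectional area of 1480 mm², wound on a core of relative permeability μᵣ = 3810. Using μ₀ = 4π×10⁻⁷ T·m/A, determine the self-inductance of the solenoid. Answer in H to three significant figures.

A = 1480 mm² = 1.480×10^-3 m².
For a long solenoid, L = μ₀μᵣN²A/ℓ.
L = (4π×10⁻⁷)(3810)(3730)²(1.480×10^-3)/(0.19 m) = 518.9 H.

L ≈ 519 H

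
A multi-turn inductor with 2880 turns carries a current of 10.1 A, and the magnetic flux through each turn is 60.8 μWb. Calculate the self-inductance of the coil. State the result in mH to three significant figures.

Self-inductance is defined by L = NΦ_B/I (flux linkage over current).
L = (2880)(6.080×10^-5 Wb)/(10.1 A) = 1.734×10^-2 H.

L ≈ 17.3 mH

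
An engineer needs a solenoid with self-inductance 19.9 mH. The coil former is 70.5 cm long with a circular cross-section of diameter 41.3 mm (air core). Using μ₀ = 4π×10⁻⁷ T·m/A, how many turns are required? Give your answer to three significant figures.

N ≈ 2890 turns

A = π(d/2)² = π(2.065×10^-2 m)² = 1.340×10^-3 m².
From L = μ₀N²A/ℓ, N = √(Lℓ / (μ₀A)).
N = √[(1.990×10^-2)(0.705) / ((4π×10⁻⁷)×1.340×10^-3)] = √(8.334×10^6) ≈ 2886.8.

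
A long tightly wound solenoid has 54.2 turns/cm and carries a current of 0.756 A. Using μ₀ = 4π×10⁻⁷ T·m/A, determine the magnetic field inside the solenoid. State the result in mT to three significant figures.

Inside a long solenoid, B = μ₀nI.
B = (4π×10⁻⁷)(5.420×10^3 m⁻¹)(0.756 A) = 5.149×10^-3 T.

B ≈ 5.15 mT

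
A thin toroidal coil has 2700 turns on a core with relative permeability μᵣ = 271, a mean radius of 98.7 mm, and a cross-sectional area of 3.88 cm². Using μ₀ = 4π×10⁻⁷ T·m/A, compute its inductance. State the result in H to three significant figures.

For a thin toroid, L = μ₀μᵣN²A/(2πR).
L = (4π×10⁻⁷)(271)(2700)²(3.880×10^-4) / (2π×9.870×10^-2 m) = 1.553 H.

L ≈ 1.55 H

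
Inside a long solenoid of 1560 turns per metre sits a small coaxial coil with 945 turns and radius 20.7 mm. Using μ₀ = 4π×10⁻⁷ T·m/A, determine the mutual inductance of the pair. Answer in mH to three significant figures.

The outer solenoid produces a uniform field B₁ = μ₀n₁I₁ across the inner coil,
so the flux linkage is N₂Φ = N₂B₁A₂ = μ₀n₁N₂A₂·I₁, giving M = μ₀n₁N₂A₂.
A₂ = πr² = π(2.070×10^-2 m)² = 1.346×10^-3 m².
M = (4π×10⁻⁷)(1560)(945)(1.346×10^-3) = 2.494×10^-3 H.

M ≈ 2.49 mH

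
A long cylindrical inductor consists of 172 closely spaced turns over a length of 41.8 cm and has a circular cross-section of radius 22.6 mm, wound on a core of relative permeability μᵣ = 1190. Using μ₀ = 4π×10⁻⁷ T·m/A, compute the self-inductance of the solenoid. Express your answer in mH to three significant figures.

A = πr² = π(2.260×10^-2 m)² = 1.6046×10^-3 m².
For a long solenoid, L = μ₀μᵣN²A/ℓ.
L = (4π×10⁻⁷)(1190)(172)²(1.6046×10^-3)/(0.418 m) = 0.1698 H.

L ≈ 170 mH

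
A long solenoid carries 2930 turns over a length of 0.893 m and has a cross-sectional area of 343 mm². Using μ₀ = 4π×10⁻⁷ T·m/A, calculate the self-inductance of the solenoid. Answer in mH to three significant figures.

A = 343 mm² = 3.430×10^-4 m².
For a long solenoid, L = μ₀N²A/ℓ.
L = (4π×10⁻⁷)(2930)²(3.430×10^-4)/(0.893 m) = 4.144×10^-3 H.

L ≈ 4.14 mH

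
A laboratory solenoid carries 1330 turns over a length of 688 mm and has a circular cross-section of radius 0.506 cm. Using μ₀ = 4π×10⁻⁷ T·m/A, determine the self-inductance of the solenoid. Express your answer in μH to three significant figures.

L ≈ 260 μH

A = πr² = π(5.060×10^-3 m)² = 8.044×10^-5 m².
For a long solenoid, L = μ₀N²A/ℓ.
L = (4π×10⁻⁷)(1330)²(8.044×10^-5)/(0.688 m) = 2.599×10^-4 H.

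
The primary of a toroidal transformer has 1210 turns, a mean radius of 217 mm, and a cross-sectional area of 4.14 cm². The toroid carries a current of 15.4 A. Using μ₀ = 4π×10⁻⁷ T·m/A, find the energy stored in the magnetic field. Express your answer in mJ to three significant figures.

U ≈ 66.2 mJ

L = μ₀N²A/(2πR) = (4π×10⁻⁷)(1210)²(4.140×10^-4)/(2π×0.217) = 5.587×10^-4 H.
U = ½LI² = ½(5.587×10^-4)(15.4)² = 6.624×10^-2 J.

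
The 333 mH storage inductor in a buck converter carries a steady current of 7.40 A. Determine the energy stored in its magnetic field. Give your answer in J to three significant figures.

Stored magnetic energy: U = ½LI².
U = ½(0.333 H)(7.40 A)² = 9.118 J.

U ≈ 9.12 J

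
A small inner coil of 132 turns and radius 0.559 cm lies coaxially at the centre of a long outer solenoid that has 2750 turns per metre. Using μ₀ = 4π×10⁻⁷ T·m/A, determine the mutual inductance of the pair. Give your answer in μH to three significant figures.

The outer solenoid produces a uniform field B₁ = μ₀n₁I₁ across the inner coil,
so the flux linkage is N₂Φ = N₂B₁A₂ = μ₀n₁N₂A₂·I₁, giving M = μ₀n₁N₂A₂.
A₂ = πr² = π(5.590×10^-3 m)² = 9.817×10^-5 m².
M = (4π×10⁻⁷)(2750)(132)(9.817×10^-5) = 4.478×10^-5 H.

M ≈ 44.8 μH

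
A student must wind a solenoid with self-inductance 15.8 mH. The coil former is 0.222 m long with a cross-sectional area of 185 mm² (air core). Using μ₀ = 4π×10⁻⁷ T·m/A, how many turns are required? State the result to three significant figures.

N ≈ 3880 turns

A = 185 mm² = 1.850×10^-4 m².
From L = μ₀N²A/ℓ, N = √(Lℓ / (μ₀A)).
N = √[(1.580×10^-2)(0.222) / ((4π×10⁻⁷)×1.850×10^-4)] = √(1.509×10^7) ≈ 3884.3.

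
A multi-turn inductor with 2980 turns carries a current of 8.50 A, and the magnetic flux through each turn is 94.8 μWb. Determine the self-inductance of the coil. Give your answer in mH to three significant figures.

L ≈ 33.2 mH

Self-inductance is defined by L = NΦ_B/I (flux linkage over current).
L = (2980)(9.480×10^-5 Wb)/(8.50 A) = 3.324×10^-2 H.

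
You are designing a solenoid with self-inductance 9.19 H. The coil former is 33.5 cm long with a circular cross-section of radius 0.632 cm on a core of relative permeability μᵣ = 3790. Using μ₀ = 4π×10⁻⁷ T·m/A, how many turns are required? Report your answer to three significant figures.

A = πr² = π(6.320×10^-3 m)² = 1.2548×10^-4 m².
From L = μ₀μᵣN²A/ℓ, N = √(Lℓ / (μ₀μᵣA)).
N = √[(9.19)(0.335) / ((4π×10⁻⁷)(3790)×1.2548×10^-4)] = √(5.151×10^6) ≈ 2269.7.

N ≈ 2270 turns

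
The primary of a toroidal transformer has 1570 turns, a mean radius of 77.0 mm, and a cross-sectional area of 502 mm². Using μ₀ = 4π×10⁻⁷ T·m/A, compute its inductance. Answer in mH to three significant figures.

For a thin toroid, L = μ₀N²A/(2πR).
L = (4π×10⁻⁷)(1570)²(5.020×10^-4) / (2π×7.700×10^-2 m) = 3.214×10^-3 H.

L ≈ 3.21 mH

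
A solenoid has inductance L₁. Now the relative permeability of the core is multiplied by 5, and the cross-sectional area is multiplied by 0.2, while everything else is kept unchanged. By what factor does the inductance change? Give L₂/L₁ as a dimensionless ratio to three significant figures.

For a solenoid, L ∝ μᵣN²A/ℓ.
L₂/L₁ = (5) × (0.2) = 1.00.

L₂/L₁ = 1.00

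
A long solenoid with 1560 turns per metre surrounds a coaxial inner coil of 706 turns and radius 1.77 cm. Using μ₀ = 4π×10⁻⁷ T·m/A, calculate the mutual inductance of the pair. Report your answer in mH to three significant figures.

M ≈ 1.36 mH

The outer solenoid produces a uniform field B₁ = μ₀n₁I₁ across the inner coil,
so the flux linkage is N₂Φ = N₂B₁A₂ = μ₀n₁N₂A₂·I₁, giving M = μ₀n₁N₂A₂.
A₂ = πr² = π(1.770×10^-2 m)² = 9.842×10^-4 m².
M = (4π×10⁻⁷)(1560)(706)(9.842×10^-4) = 1.362×10^-3 H.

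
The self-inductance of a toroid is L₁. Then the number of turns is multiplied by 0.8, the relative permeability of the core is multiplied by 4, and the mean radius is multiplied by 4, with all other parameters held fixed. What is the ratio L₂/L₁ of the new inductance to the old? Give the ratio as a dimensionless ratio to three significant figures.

L₂/L₁ = 0.640

For a toroid, L ∝ μᵣN²A/R.
L₂/L₁ = (0.8)^2 × (4) × (4)^-1 = 0.640.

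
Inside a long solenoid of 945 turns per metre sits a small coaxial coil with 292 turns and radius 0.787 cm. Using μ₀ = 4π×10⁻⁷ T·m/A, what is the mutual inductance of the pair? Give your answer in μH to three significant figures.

M ≈ 67.5 μH

The outer solenoid produces a uniform field B₁ = μ₀n₁I₁ across the inner coil,
so the flux linkage is N₂Φ = N₂B₁A₂ = μ₀n₁N₂A₂·I₁, giving M = μ₀n₁N₂A₂.
A₂ = πr² = π(7.870×10^-3 m)² = 1.946×10^-4 m².
M = (4π×10⁻⁷)(945)(292)(1.946×10^-4) = 6.747×10^-5 H.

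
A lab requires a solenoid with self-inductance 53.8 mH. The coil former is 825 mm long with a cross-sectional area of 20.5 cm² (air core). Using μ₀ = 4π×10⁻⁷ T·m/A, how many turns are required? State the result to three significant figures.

N ≈ 4150 turns

A = 20.5 cm² = 2.050×10^-3 m².
From L = μ₀N²A/ℓ, N = √(Lℓ / (μ₀A)).
N = √[(5.380×10^-2)(0.825) / ((4π×10⁻⁷)×2.050×10^-3)] = √(1.723×10^7) ≈ 4150.8.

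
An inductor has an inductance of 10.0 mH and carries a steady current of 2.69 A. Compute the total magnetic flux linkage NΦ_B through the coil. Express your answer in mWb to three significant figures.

From L = NΦ_B/I, the flux linkage is NΦ_B = LI.
NΦ_B = (1.000×10^-2 H)(2.69 A) = 2.690×10^-2 Wb.

NΦ_B ≈ 26.9 mWb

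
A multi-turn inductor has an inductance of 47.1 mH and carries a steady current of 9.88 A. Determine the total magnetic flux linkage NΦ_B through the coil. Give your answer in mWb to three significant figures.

NΦ_B ≈ 465 mWb

From L = NΦ_B/I, the flux linkage is NΦ_B = LI.
NΦ_B = (4.710×10^-2 H)(9.88 A) = 0.4653 Wb.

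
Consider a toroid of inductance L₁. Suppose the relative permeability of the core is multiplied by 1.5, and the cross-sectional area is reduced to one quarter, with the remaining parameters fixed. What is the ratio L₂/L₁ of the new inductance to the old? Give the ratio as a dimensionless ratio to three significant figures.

For a toroid, L ∝ μᵣN²A/R.
L₂/L₁ = (1.5) × (0.25) = 0.375.

L₂/L₁ = 0.375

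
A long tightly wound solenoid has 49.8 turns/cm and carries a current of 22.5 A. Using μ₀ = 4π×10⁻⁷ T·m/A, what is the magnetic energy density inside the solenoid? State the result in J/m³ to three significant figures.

B = μ₀nI = (4π×10⁻⁷)(4.980×10^3)(22.5) = 0.1408 T.
u = B²/(2μ₀) = (0.1408)²/(2×4π×10⁻⁷) = 7.889×10^3 J/m³.

u ≈ 7890 J/m³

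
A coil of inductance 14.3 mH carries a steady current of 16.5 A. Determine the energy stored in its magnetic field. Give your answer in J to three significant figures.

U ≈ 1.95 J

Stored magnetic energy: U = ½LI².
U = ½(1.430×10^-2 H)(16.5 A)² = 1.947 J.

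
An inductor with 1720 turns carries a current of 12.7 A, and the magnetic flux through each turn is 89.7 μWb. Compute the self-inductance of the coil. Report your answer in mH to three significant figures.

Self-inductance is defined by L = NΦ_B/I (flux linkage over current).
L = (1720)(8.970×10^-5 Wb)/(12.7 A) = 1.2148×10^-2 H.

L ≈ 12.1 mH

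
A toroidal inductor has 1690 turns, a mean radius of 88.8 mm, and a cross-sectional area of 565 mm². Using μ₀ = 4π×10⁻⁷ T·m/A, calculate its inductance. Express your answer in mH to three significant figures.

For a thin toroid, L = μ₀N²A/(2πR).
L = (4π×10⁻⁷)(1690)²(5.650×10^-4) / (2π×8.880×10^-2 m) = 3.634×10^-3 H.

L ≈ 3.63 mH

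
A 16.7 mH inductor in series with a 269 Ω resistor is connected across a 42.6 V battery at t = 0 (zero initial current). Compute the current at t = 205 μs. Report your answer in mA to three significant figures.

τ = L/R = 1.670×10^-2/269 = 6.208×10^-5 s; final current I_∞ = ε/R = 42.6/269 = 0.1584 A.
I(t) = I_∞(1 − e^(−t/τ)) with t/τ = 3.302.
I = (0.1584)(1 − e^(−3.302)) = 0.1525 A.

I ≈ 153 mA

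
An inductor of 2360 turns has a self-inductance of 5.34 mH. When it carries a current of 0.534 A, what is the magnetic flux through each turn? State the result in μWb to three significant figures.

From L = NΦ_B/I, the flux per turn is Φ_B = LI/N.
Φ_B = (5.340×10^-3 H)(0.534 A)/2360 = 1.208×10^-6 Wb.

Φ_B ≈ 1.21 μWb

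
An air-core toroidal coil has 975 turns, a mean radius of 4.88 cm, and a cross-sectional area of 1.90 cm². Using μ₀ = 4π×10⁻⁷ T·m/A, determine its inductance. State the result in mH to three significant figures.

For a thin toroid, L = μ₀N²A/(2πR).
L = (4π×10⁻⁷)(975)²(1.900×10^-4) / (2π×4.880×10^-2 m) = 7.402×10^-4 H.

L ≈ 0.740 mH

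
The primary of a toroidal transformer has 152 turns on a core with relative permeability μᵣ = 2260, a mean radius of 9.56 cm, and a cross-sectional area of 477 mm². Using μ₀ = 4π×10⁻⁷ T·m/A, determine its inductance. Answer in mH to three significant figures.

L ≈ 52.1 mH

For a thin toroid, L = μ₀μᵣN²A/(2πR).
L = (4π×10⁻⁷)(2260)(152)²(4.770×10^-4) / (2π×9.560×10^-2 m) = 5.211×10^-2 H.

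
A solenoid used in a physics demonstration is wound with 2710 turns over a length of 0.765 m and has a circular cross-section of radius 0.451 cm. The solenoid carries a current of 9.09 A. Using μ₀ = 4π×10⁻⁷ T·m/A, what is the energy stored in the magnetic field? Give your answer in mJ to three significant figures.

A = πr² = π(4.510×10^-3 m)² = 6.390×10^-5 m².
L = μ₀N²A/ℓ = (4π×10⁻⁷)(2710)²(6.390×10^-5)/(0.765) = 7.709×10^-4 H.
U = ½LI² = ½(7.709×10^-4)(9.09)² = 3.1848×10^-2 J.

U ≈ 31.8 mJ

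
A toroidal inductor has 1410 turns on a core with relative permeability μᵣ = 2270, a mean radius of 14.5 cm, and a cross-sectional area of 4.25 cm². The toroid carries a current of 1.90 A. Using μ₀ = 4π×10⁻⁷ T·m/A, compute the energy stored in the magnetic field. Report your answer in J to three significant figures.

L = μ₀μᵣN²A/(2πR) = (4π×10⁻⁷)(2270)(1410)²(4.250×10^-4)/(2π×0.145) = 2.646 H.
U = ½LI² = ½(2.646)(1.90)² = 4.775 J.

U ≈ 4.78 J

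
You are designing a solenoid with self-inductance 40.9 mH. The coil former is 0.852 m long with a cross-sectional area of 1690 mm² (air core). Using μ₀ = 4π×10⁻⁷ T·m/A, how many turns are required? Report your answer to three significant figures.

A = 1690 mm² = 1.690×10^-3 m².
From L = μ₀N²A/ℓ, N = √(Lℓ / (μ₀A)).
N = √[(4.090×10^-2)(0.852) / ((4π×10⁻⁷)×1.690×10^-3)] = √(1.641×10^7) ≈ 4050.7.

N ≈ 4050 turns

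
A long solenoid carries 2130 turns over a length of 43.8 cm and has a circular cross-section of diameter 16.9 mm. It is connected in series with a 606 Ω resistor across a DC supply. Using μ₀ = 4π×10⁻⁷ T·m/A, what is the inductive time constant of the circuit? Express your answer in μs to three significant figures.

τ ≈ 4.82 μs

A = π(d/2)² = π(8.450×10^-3 m)² = 2.243×10^-4 m².
L = μ₀N²A/ℓ = (4π×10⁻⁷)(2130)²(2.243×10^-4)/(0.438) = 2.920×10^-3 H.
τ = L/R = (2.920×10^-3)/(606) = 4.818×10^-6 s.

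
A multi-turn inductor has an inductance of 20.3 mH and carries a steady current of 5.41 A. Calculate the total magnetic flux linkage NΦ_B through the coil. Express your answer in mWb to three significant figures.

From L = NΦ_B/I, the flux linkage is NΦ_B = LI.
NΦ_B = (2.030×10^-2 H)(5.41 A) = 0.1098 Wb.

NΦ_B ≈ 110 mWb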